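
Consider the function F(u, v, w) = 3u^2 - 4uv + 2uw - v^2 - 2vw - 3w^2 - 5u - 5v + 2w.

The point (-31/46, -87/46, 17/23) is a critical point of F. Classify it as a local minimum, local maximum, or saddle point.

saddle point

The Hessian is constant: H = [[6, -4, 2], [-4, -2, -2], [2, -2, -6]].
Leading principal minors: Δ₁ = 6, Δ₂ = -28, Δ₃ = 184.
The minors fit neither the all-positive nor the alternating-sign pattern, so H is indefinite: a saddle point.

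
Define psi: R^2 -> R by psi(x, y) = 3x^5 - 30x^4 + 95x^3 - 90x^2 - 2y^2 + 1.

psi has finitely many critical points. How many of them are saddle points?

2

psi separates as a function of x plus a function of y, so ∇psi=0 decouples.
∂psi/∂x = 15x(x - 4)(x - 3)(x - 1) = 0 at x ∈ {0, 1, 3, 4}; ∂psi/∂y = -4y = 0 at y ∈ {0}.
The Hessian is diagonal: diag(psi_xx, psi_yy). Second derivatives: psi_xx(0)=-180, psi_xx(1)=90, psi_xx(3)=-90, psi_xx(4)=180; psi_yy(0)=-4.
Saddle points occur where the two diagonal entries have opposite signs: (1, 0), (4, 0). Count: 2.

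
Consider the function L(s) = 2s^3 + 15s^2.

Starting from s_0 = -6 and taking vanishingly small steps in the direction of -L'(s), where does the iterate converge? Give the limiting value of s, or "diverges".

L'(s) = 6s(s + 5), so L'(-6) = 36.
Gradient descent moves in the -L' direction, i.e. s is decreasing.
There is no critical point below s=-6, and L' keeps the same sign, so the iterate runs off to −∞.

diverges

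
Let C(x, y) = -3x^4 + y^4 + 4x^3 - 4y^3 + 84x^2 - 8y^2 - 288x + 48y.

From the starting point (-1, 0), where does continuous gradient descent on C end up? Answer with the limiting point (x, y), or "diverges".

C is separable, so gradient descent decouples: x follows -∂C/∂x, y follows -∂C/∂y.
∂C/∂x = -12(x - 3)(x - 2)(x + 4); at x=-1 this is -432, so x increases.
∂C/∂y = 4(y - 3)(y - 2)(y + 2); at y=0 this is 48, so y decreases.
x converges to its nearest critical value 2 (a local min of the x-part); y converges to -2. The iterate converges to (2, -2).

(2, -2)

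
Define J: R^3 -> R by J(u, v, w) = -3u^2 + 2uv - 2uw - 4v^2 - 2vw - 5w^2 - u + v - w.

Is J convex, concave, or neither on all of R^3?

J is quadratic, so its Hessian is the constant matrix H = [[-6, 2, -2], [2, -8, -2], [-2, -2, -10]].
Leading principal minors: -6, 44, -368.
Signs alternate −, +, − ⇒ H ≺ 0 ⇒ concave.

concave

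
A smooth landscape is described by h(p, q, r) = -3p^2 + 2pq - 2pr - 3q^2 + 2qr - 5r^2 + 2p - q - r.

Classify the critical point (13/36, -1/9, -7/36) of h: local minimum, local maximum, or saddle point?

The Hessian is constant: H = [[-6, 2, -2], [2, -6, 2], [-2, 2, -10]].
Leading principal minors: Δ₁ = -6, Δ₂ = 32, Δ₃ = -288.
The minors alternate sign starting negative (−, +, −), so H is negative definite: a local maximum.

local maximum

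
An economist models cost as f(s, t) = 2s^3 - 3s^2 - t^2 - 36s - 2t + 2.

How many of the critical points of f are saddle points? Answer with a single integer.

f separates as a function of s plus a function of t, so ∇f=0 decouples.
∂f/∂s = 6(s - 3)(s + 2) = 0 at s ∈ {-2, 3}; ∂f/∂t = -2(t + 1) = 0 at t ∈ {-1}.
The Hessian is diagonal: diag(f_ss, f_tt). Second derivatives: f_ss(-2)=-30, f_ss(3)=30; f_tt(-1)=-2.
Saddle points occur where the two diagonal entries have opposite signs: (3, -1). Count: 1.

1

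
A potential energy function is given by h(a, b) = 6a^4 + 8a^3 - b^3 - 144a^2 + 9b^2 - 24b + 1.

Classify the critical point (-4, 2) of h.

local minimum

The mixed partial ∂²h/∂a∂b is 0, so the Hessian at any point is diag(h_aa, h_bb) = diag(24(3a^2 + 2a - 12), 6(-b + 3)).
At (-4, 2): H = diag(672, 6).
Both eigenvalues are positive, so H is positive definite: a local minimum.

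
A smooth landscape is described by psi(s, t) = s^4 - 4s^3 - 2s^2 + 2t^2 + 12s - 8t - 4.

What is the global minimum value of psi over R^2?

-21

psi(s,t) separates as P(s) + Q(t) − 4, so its minimum is min P + min Q − 4.
P'(s) = 4(s - 3)(s - 1)(s + 1) vanishes at s ∈ {-1, 1, 3}; Q'(t) = 4(t - 2) vanishes at t ∈ {2}.
Local minima of P (where P''>0): P(-1)=-9, P(3)=-9. Local minima of Q: Q(2)=-8.
So the global minimum of psi is P(-1) + Q(2) − 4 = -9 − 8 − 4 = -21, attained at (-1, 2).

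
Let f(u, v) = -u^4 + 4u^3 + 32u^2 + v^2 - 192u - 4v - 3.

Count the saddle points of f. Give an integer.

f separates as a function of u plus a function of v, so ∇f=0 decouples.
∂f/∂u = -4(u - 4)(u - 3)(u + 4) = 0 at u ∈ {-4, 3, 4}; ∂f/∂v = 2(v - 2) = 0 at v ∈ {2}.
The Hessian is diagonal: diag(f_uu, f_vv). Second derivatives: f_uu(-4)=-224, f_uu(3)=28, f_uu(4)=-32; f_vv(2)=2.
Saddle points occur where the two diagonal entries have opposite signs: (-4, 2), (4, 2). Count: 2.

2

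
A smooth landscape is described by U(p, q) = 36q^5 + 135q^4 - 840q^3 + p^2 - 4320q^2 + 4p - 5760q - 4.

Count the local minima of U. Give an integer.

U separates as a function of p plus a function of q, so ∇U=0 decouples.
∂U/∂p = 2(p + 2) = 0 at p ∈ {-2}; ∂U/∂q = 180(q - 4)(q + 1)(q + 2)(q + 4) = 0 at q ∈ {-4, -2, -1, 4}.
The Hessian is diagonal: diag(U_pp, U_qq). Second derivatives: U_pp(-2)=2; U_qq(-4)=-8640, U_qq(-2)=2160, U_qq(-1)=-2700, U_qq(4)=43200.
Local minima occur where both diagonal entries positive: (-2, -2), (-2, 4). Count: 2.

2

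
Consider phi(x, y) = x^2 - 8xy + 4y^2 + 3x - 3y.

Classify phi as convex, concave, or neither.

phi is quadratic, so its Hessian is the constant matrix H = [[2, -8], [-8, 8]].
det(H) = -48, tr(H) = 10.
det(H) < 0, so H is indefinite: neither convex nor concave.

neither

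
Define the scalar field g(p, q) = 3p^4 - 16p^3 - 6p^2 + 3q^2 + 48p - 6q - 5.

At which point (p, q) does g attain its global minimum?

(4, 1)

g(p,q) separates as A(p) + B(q) − 5, so its minimum is min A + min B − 5.
A'(p) = 12(p - 4)(p - 1)(p + 1) vanishes at p ∈ {-1, 1, 4}; B'(q) = 6q - 6 vanishes at q ∈ {1}.
Local minima of A (where A''>0): A(-1)=-35, A(4)=-160. Local minima of B: B(1)=-3.
So the global minimum of g is A(4) + B(1) − 5 = -160 − 3 − 5 = -168, attained at (4, 1).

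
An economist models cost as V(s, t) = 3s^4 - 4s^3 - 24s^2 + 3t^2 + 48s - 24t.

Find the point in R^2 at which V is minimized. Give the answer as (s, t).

(-2, 4)

V(s,t) separates as P(s) + Q(t), so its minimum is min P + min Q.
P'(s) = 12(s - 2)(s - 1)(s + 2) vanishes at s ∈ {-2, 1, 2}; Q'(t) = 6(t - 4) vanishes at t ∈ {4}.
Local minima of P (where P''>0): P(-2)=-112, P(2)=16. Local minima of Q: Q(4)=-48.
So the global minimum of V is P(-2) + Q(4) = -112 − 48 = -160, attained at (-2, 4).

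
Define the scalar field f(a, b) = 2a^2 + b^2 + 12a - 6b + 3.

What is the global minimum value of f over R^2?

f(a,b) separates as P(a) + Q(b) + 3, so its minimum is min P + min Q + 3.
P'(a) = 4a + 12 vanishes at a ∈ {-3}; Q'(b) = 2b - 6 vanishes at b ∈ {3}.
Local minima of P (where P''>0): P(-3)=-18. Local minima of Q: Q(3)=-9.
So the global minimum of f is P(-3) + Q(3) + 3 = -18 − 9 + 3 = -24, attained at (-3, 3).

-24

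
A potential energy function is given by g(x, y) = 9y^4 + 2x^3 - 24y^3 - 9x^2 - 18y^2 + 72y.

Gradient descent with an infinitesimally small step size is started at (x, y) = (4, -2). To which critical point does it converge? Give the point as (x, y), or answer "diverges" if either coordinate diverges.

g is separable, so gradient descent decouples: x follows -∂g/∂x, y follows -∂g/∂y.
∂g/∂x = 6x(x - 3); at x=4 this is 24, so x decreases.
∂g/∂y = 36(y - 2)(y - 1)(y + 1); at y=-2 this is -432, so y increases.
x converges to its nearest critical value 3 (a local min of the x-part); y converges to -1. The iterate converges to (3, -1).

(3, -1)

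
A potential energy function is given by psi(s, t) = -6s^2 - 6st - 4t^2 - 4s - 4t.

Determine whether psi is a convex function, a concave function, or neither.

concave

psi is quadratic, so its Hessian is the constant matrix H = [[-12, -6], [-6, -8]].
det(H) = 60, tr(H) = -20.
det(H) > 0 and tr(H) < 0, so H is negative definite everywhere: concave.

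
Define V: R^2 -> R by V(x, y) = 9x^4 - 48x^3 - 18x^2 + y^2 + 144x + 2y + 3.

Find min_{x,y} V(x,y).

-478

V(x,y) separates as P(x) + Q(y) + 3, so its minimum is min P + min Q + 3.
P'(x) = 36(x - 4)(x - 1)(x + 1) vanishes at x ∈ {-1, 1, 4}; Q'(y) = 2y + 2 vanishes at y ∈ {-1}.
Local minima of P (where P''>0): P(-1)=-105, P(4)=-480. Local minima of Q: Q(-1)=-1.
So the global minimum of V is P(4) + Q(-1) + 3 = -480 − 1 + 3 = -478, attained at (4, -1).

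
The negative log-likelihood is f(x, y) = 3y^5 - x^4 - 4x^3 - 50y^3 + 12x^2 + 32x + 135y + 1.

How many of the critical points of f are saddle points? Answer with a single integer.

6

f separates as a function of x plus a function of y, so ∇f=0 decouples.
∂f/∂x = -4(x - 2)(x + 1)(x + 4) = 0 at x ∈ {-4, -1, 2}; ∂f/∂y = 15(y - 3)(y - 1)(y + 1)(y + 3) = 0 at y ∈ {-3, -1, 1, 3}.
The Hessian is diagonal: diag(f_xx, f_yy). Second derivatives: f_xx(-4)=-72, f_xx(-1)=36, f_xx(2)=-72; f_yy(-3)=-720, f_yy(-1)=240, f_yy(1)=-240, f_yy(3)=720.
Saddle points occur where the two diagonal entries have opposite signs: (-4, -1), (-4, 3), (-1, -3), (-1, 1), (2, -1), (2, 3). Count: 6.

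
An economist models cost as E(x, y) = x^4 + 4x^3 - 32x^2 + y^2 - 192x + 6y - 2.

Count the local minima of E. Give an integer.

E separates as a function of x plus a function of y, so ∇E=0 decouples.
∂E/∂x = 4(x - 4)(x + 3)(x + 4) = 0 at x ∈ {-4, -3, 4}; ∂E/∂y = 2(y + 3) = 0 at y ∈ {-3}.
The Hessian is diagonal: diag(E_xx, E_yy). Second derivatives: E_xx(-4)=32, E_xx(-3)=-28, E_xx(4)=224; E_yy(-3)=2.
Local minima occur where both diagonal entries positive: (-4, -3), (4, -3). Count: 2.

2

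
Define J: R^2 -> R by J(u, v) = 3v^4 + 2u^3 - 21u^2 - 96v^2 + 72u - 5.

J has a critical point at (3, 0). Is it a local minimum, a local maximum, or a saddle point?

local maximum

The mixed partial ∂²J/∂u∂v is 0, so the Hessian at any point is diag(J_uu, J_vv) = diag(6(2u - 7), 12(3v^2 - 16)).
At (3, 0): H = diag(-6, -192).
Both eigenvalues are negative, so H is negative definite: a local maximum.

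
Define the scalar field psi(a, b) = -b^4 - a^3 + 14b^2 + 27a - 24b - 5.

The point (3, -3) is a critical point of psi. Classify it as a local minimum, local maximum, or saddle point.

The mixed partial ∂²psi/∂a∂b is 0, so the Hessian at any point is diag(psi_aa, psi_bb) = diag(-6a, 4(-3b^2 + 7)).
At (3, -3): H = diag(-18, -80).
Both eigenvalues are negative, so H is negative definite: a local maximum.

local maximum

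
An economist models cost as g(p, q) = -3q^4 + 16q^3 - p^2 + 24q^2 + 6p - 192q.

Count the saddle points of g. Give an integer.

g separates as a function of p plus a function of q, so ∇g=0 decouples.
∂g/∂p = -2(p - 3) = 0 at p ∈ {3}; ∂g/∂q = -12(q - 4)(q - 2)(q + 2) = 0 at q ∈ {-2, 2, 4}.
The Hessian is diagonal: diag(g_pp, g_qq). Second derivatives: g_pp(3)=-2; g_qq(-2)=-288, g_qq(2)=96, g_qq(4)=-144.
Saddle points occur where the two diagonal entries have opposite signs: (3, 2). Count: 1.

1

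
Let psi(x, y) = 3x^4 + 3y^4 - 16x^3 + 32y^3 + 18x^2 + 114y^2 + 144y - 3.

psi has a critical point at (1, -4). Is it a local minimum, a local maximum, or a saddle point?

The mixed partial ∂²psi/∂x∂y is 0, so the Hessian at any point is diag(psi_xx, psi_yy) = diag(12(3x^2 - 8x + 3), 12(3y^2 + 16y + 19)).
At (1, -4): H = diag(-24, 36).
The eigenvalues have opposite signs, so H is indefinite: a saddle point.

saddle point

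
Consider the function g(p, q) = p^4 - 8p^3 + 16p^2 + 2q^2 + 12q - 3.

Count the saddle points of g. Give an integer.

1

g separates as a function of p plus a function of q, so ∇g=0 decouples.
∂g/∂p = 4p(p - 4)(p - 2) = 0 at p ∈ {0, 2, 4}; ∂g/∂q = 4(q + 3) = 0 at q ∈ {-3}.
The Hessian is diagonal: diag(g_pp, g_qq). Second derivatives: g_pp(0)=32, g_pp(2)=-16, g_pp(4)=32; g_qq(-3)=4.
Saddle points occur where the two diagonal entries have opposite signs: (2, -3). Count: 1.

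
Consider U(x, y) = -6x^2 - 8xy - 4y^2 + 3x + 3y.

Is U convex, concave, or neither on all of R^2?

concave

U is quadratic, so its Hessian is the constant matrix H = [[-12, -8], [-8, -8]].
det(H) = 32, tr(H) = -20.
det(H) > 0 and tr(H) < 0, so H is negative definite everywhere: concave.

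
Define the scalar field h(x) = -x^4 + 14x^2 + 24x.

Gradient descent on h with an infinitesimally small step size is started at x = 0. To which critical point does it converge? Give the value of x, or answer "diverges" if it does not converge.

-1

h'(x) = -4(x - 3)(x + 1)(x + 2), so h'(0) = 24.
Gradient descent moves in the -h' direction, i.e. x is decreasing.
The nearest critical point in that direction is x = -1, where h'' = 16 > 0 (a local minimum). The iterate converges there.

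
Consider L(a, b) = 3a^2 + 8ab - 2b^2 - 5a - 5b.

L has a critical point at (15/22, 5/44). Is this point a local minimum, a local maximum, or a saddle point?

saddle point

The Hessian of L is constant: H = [[6, 8], [8, -4]].
det(H) = 6·(-4) − 8² = -88.
Since det(H) < 0, H is indefinite and the critical point is a saddle point.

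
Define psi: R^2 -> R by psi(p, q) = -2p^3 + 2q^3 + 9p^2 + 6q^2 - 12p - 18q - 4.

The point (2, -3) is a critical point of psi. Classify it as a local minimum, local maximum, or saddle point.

local maximum

The mixed partial ∂²psi/∂p∂q is 0, so the Hessian at any point is diag(psi_pp, psi_qq) = diag(6(-2p + 3), 12(q + 1)).
At (2, -3): H = diag(-6, -24).
Both eigenvalues are negative, so H is negative definite: a local maximum.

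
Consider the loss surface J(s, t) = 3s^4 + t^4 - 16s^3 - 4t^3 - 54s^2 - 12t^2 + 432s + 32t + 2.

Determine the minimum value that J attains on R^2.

J(s,t) separates as P(s) + Q(t) + 2, so its minimum is min P + min Q + 2.
P'(s) = 12(s - 4)(s - 3)(s + 3) vanishes at s ∈ {-3, 3, 4}; Q'(t) = 4(t - 4)(t - 1)(t + 2) vanishes at t ∈ {-2, 1, 4}.
Local minima of P (where P''>0): P(-3)=-1107, P(4)=608. Local minima of Q: Q(-2)=-64, Q(4)=-64.
So the global minimum of J is P(-3) + Q(-2) + 2 = -1107 − 64 + 2 = -1169, attained at (-3, -2).

-1169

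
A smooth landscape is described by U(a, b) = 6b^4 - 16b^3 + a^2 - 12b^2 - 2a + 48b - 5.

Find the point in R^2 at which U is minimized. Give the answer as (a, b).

U(a,b) separates as P(a) + Q(b) − 5, so its minimum is min P + min Q − 5.
P'(a) = 2a - 2 vanishes at a ∈ {1}; Q'(b) = 24(b - 2)(b - 1)(b + 1) vanishes at b ∈ {-1, 1, 2}.
Local minima of P (where P''>0): P(1)=-1. Local minima of Q: Q(-1)=-38, Q(2)=16.
So the global minimum of U is P(1) + Q(-1) − 5 = -1 − 38 − 5 = -44, attained at (1, -1).

(1, -1)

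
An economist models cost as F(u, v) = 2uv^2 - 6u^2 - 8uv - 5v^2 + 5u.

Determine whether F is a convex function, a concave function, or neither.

The term 2uv^2 is cubic, so the Hessian is not constant.
∂²F/∂v² = 4u - 10, which takes both signs as u varies (negative for sufficiently negative u). A diagonal entry of the Hessian changing sign means the Hessian is neither positive- nor negative-semidefinite on all of R^2.

neither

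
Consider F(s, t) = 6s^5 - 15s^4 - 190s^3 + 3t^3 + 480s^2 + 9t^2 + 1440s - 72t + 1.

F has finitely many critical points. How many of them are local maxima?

2

F separates as a function of s plus a function of t, so ∇F=0 decouples.
∂F/∂s = 30(s - 4)(s - 3)(s + 1)(s + 4) = 0 at s ∈ {-4, -1, 3, 4}; ∂F/∂t = 9(t - 2)(t + 4) = 0 at t ∈ {-4, 2}.
The Hessian is diagonal: diag(F_ss, F_tt). Second derivatives: F_ss(-4)=-5040, F_ss(-1)=1800, F_ss(3)=-840, F_ss(4)=1200; F_tt(-4)=-54, F_tt(2)=54.
Local maxima occur where both diagonal entries negative: (-4, -4), (3, -4). Count: 2.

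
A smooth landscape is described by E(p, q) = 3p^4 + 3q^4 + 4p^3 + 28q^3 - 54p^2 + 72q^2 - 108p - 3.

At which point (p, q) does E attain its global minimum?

(3, 0)

E(p,q) separates as A(p) + B(q) − 3, so its minimum is min A + min B − 3.
A'(p) = 12(p - 3)(p + 1)(p + 3) vanishes at p ∈ {-3, -1, 3}; B'(q) = 12q(q + 3)(q + 4) vanishes at q ∈ {-4, -3, 0}.
Local minima of A (where A''>0): A(-3)=-27, A(3)=-459. Local minima of B: B(-4)=128, B(0)=0.
So the global minimum of E is A(3) + B(0) − 3 = -459 + 0 − 3 = -462, attained at (3, 0).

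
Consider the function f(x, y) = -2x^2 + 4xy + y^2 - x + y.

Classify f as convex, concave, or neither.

neither

f is quadratic, so its Hessian is the constant matrix H = [[-4, 4], [4, 2]].
det(H) = -24, tr(H) = -2.
det(H) < 0, so H is indefinite: neither convex nor concave.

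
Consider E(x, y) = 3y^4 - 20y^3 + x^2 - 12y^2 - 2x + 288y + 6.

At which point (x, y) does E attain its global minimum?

(1, -2)

E(x,y) separates as P(x) + Q(y) + 6, so its minimum is min P + min Q + 6.
P'(x) = 2x - 2 vanishes at x ∈ {1}; Q'(y) = 12(y - 4)(y - 3)(y + 2) vanishes at y ∈ {-2, 3, 4}.
Local minima of P (where P''>0): P(1)=-1. Local minima of Q: Q(-2)=-416, Q(4)=448.
So the global minimum of E is P(1) + Q(-2) + 6 = -1 − 416 + 6 = -411, attained at (1, -2).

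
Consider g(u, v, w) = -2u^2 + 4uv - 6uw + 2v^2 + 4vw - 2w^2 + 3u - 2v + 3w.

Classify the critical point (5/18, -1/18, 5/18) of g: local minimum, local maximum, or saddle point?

The Hessian is constant: H = [[-4, 4, -6], [4, 4, 4], [-6, 4, -4]].
Leading principal minors: Δ₁ = -4, Δ₂ = -32, Δ₃ = -144.
The minors fit neither the all-positive nor the alternating-sign pattern, so H is indefinite: a saddle point.

saddle point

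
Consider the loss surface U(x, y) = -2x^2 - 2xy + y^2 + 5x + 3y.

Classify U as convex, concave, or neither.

neither

U is quadratic, so its Hessian is the constant matrix H = [[-4, -2], [-2, 2]].
det(H) = -12, tr(H) = -2.
det(H) < 0, so H is indefinite: neither convex nor concave.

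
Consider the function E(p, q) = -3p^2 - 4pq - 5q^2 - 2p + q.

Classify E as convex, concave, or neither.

concave

E is quadratic, so its Hessian is the constant matrix H = [[-6, -4], [-4, -10]].
det(H) = 44, tr(H) = -16.
det(H) > 0 and tr(H) < 0, so H is negative definite everywhere: concave.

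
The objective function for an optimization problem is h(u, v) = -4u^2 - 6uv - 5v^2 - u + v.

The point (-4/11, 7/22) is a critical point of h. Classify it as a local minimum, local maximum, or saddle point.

local maximum

The Hessian of h is constant: H = [[-8, -6], [-6, -10]].
det(H) = (-8)·(-10) − (-6)² = 44.
det(H) > 0 and tr(H) = -18 < 0, so H is negative definite and the point is a local maximum.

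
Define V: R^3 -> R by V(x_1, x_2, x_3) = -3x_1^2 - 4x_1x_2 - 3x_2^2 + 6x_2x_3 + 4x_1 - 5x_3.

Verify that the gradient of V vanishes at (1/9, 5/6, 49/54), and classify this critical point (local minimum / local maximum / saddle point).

saddle point

∇V = (-6x_1 - 4x_2 + 4, -4x_1 - 6x_2 + 6x_3, 6x_2 - 5); substituting (1/9, 5/6, 49/54) gives ∇V = (0, 0, 0), so (1/9, 5/6, 49/54) is indeed a critical point.
The Hessian is constant: H = [[-6, -4, 0], [-4, -6, 6], [0, 6, 0]].
Leading principal minors: Δ₁ = -6, Δ₂ = 20, Δ₃ = 216.
The minors fit neither the all-positive nor the alternating-sign pattern, so H is indefinite: a saddle point.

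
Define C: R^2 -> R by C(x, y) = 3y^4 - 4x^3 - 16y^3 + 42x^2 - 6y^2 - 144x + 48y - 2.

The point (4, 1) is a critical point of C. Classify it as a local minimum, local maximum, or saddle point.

The mixed partial ∂²C/∂x∂y is 0, so the Hessian at any point is diag(C_xx, C_yy) = diag(12(-2x + 7), 12(3y^2 - 8y - 1)).
At (4, 1): H = diag(-12, -72).
Both eigenvalues are negative, so H is negative definite: a local maximum.

local maximum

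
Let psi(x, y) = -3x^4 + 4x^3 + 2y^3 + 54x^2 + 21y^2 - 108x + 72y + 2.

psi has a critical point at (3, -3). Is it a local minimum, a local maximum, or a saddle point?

saddle point

The mixed partial ∂²psi/∂x∂y is 0, so the Hessian at any point is diag(psi_xx, psi_yy) = diag(12(-3x^2 + 2x + 9), 6(2y + 7)).
At (3, -3): H = diag(-144, 6).
The eigenvalues have opposite signs, so H is indefinite: a saddle point.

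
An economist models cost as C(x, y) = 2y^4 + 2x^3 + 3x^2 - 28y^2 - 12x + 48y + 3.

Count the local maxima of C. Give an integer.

C separates as a function of x plus a function of y, so ∇C=0 decouples.
∂C/∂x = 6(x - 1)(x + 2) = 0 at x ∈ {-2, 1}; ∂C/∂y = 8(y - 2)(y - 1)(y + 3) = 0 at y ∈ {-3, 1, 2}.
The Hessian is diagonal: diag(C_xx, C_yy). Second derivatives: C_xx(-2)=-18, C_xx(1)=18; C_yy(-3)=160, C_yy(1)=-32, C_yy(2)=40.
Local maxima occur where both diagonal entries negative: (-2, 1). Count: 1.

1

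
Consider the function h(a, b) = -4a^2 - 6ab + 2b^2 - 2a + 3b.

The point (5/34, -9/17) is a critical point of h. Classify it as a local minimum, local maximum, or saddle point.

saddle point

The Hessian of h is constant: H = [[-8, -6], [-6, 4]].
det(H) = (-8)·4 − (-6)² = -68.
Since det(H) < 0, H is indefinite and the critical point is a saddle point.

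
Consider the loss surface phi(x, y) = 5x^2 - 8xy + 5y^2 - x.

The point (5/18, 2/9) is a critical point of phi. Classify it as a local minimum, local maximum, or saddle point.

The Hessian of phi is constant: H = [[10, -8], [-8, 10]].
det(H) = 10·10 − (-8)² = 36.
det(H) > 0 and tr(H) = 20 > 0, so H is positive definite and the point is a local minimum.

local minimum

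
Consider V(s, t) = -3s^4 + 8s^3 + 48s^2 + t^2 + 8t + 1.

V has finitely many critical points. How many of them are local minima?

V separates as a function of s plus a function of t, so ∇V=0 decouples.
∂V/∂s = -12s(s - 4)(s + 2) = 0 at s ∈ {-2, 0, 4}; ∂V/∂t = 2(t + 4) = 0 at t ∈ {-4}.
The Hessian is diagonal: diag(V_ss, V_tt). Second derivatives: V_ss(-2)=-144, V_ss(0)=96, V_ss(4)=-288; V_tt(-4)=2.
Local minima occur where both diagonal entries positive: (0, -4). Count: 1.

1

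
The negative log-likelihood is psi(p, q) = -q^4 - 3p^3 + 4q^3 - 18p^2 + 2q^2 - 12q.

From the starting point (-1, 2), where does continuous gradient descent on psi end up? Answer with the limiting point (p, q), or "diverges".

(-4, 1)

psi is separable, so gradient descent decouples: p follows -∂psi/∂p, q follows -∂psi/∂q.
∂psi/∂p = -9p(p + 4); at p=-1 this is 27, so p decreases.
∂psi/∂q = -4(q - 3)(q - 1)(q + 1); at q=2 this is 12, so q decreases.
p converges to its nearest critical value -4 (a local min of the p-part); q converges to 1. The iterate converges to (-4, 1).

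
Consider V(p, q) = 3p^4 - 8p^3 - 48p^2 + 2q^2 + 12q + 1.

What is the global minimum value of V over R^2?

-529

V(p,q) separates as A(p) + B(q) + 1, so its minimum is min A + min B + 1.
A'(p) = 12p(p - 4)(p + 2) vanishes at p ∈ {-2, 0, 4}; B'(q) = 4q + 12 vanishes at q ∈ {-3}.
Local minima of A (where A''>0): A(-2)=-80, A(4)=-512. Local minima of B: B(-3)=-18.
So the global minimum of V is A(4) + B(-3) + 1 = -512 − 18 + 1 = -529, attained at (4, -3).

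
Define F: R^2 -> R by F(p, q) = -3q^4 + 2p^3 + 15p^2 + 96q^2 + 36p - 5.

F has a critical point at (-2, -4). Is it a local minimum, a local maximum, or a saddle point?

saddle point

The mixed partial ∂²F/∂p∂q is 0, so the Hessian at any point is diag(F_pp, F_qq) = diag(6(2p + 5), 12(-3q^2 + 16)).
At (-2, -4): H = diag(6, -384).
The eigenvalues have opposite signs, so H is indefinite: a saddle point.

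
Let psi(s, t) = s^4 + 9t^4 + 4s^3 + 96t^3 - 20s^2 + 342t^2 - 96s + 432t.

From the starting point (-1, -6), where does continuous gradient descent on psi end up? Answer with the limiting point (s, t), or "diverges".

(3, -4)

psi is separable, so gradient descent decouples: s follows -∂psi/∂s, t follows -∂psi/∂t.
∂psi/∂s = 4(s - 3)(s + 2)(s + 4); at s=-1 this is -48, so s increases.
∂psi/∂t = 36(t + 1)(t + 3)(t + 4); at t=-6 this is -1080, so t increases.
s converges to its nearest critical value 3 (a local min of the s-part); t converges to -4. The iterate converges to (3, -4).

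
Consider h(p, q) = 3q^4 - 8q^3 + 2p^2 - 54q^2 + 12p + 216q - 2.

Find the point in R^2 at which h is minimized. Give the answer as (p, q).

h(p,q) separates as A(p) + B(q) − 2, so its minimum is min A + min B − 2.
A'(p) = 4p + 12 vanishes at p ∈ {-3}; B'(q) = 12(q - 3)(q - 2)(q + 3) vanishes at q ∈ {-3, 2, 3}.
Local minima of A (where A''>0): A(-3)=-18. Local minima of B: B(-3)=-675, B(3)=189.
So the global minimum of h is A(-3) + B(-3) − 2 = -18 − 675 − 2 = -695, attained at (-3, -3).

(-3, -3)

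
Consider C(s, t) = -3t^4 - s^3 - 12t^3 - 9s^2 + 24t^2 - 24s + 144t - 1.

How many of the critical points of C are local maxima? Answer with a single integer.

C separates as a function of s plus a function of t, so ∇C=0 decouples.
∂C/∂s = -3(s + 2)(s + 4) = 0 at s ∈ {-4, -2}; ∂C/∂t = -12(t - 2)(t + 2)(t + 3) = 0 at t ∈ {-3, -2, 2}.
The Hessian is diagonal: diag(C_ss, C_tt). Second derivatives: C_ss(-4)=6, C_ss(-2)=-6; C_tt(-3)=-60, C_tt(-2)=48, C_tt(2)=-240.
Local maxima occur where both diagonal entries negative: (-2, -3), (-2, 2). Count: 2.

2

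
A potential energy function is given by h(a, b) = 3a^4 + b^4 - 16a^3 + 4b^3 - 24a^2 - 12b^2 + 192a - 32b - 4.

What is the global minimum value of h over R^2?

-372

h(a,b) separates as P(a) + Q(b) − 4, so its minimum is min P + min Q − 4.
P'(a) = 12(a - 4)(a - 2)(a + 2) vanishes at a ∈ {-2, 2, 4}; Q'(b) = 4(b - 2)(b + 1)(b + 4) vanishes at b ∈ {-4, -1, 2}.
Local minima of P (where P''>0): P(-2)=-304, P(4)=128. Local minima of Q: Q(-4)=-64, Q(2)=-64.
So the global minimum of h is P(-2) + Q(-4) − 4 = -304 − 64 − 4 = -372, attained at (-2, -4).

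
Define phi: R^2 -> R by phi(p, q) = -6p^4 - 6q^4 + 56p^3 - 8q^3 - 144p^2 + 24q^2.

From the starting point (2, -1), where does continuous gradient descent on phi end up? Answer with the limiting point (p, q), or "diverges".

(3, 0)

phi is separable, so gradient descent decouples: p follows -∂phi/∂p, q follows -∂phi/∂q.
∂phi/∂p = -24p(p - 4)(p - 3); at p=2 this is -96, so p increases.
∂phi/∂q = -24q(q - 1)(q + 2); at q=-1 this is -48, so q increases.
p converges to its nearest critical value 3 (a local min of the p-part); q converges to 0. The iterate converges to (3, 0).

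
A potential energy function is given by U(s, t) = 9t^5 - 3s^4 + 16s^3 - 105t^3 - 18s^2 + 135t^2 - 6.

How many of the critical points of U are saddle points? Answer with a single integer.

6

U separates as a function of s plus a function of t, so ∇U=0 decouples.
∂U/∂s = -12s(s - 3)(s - 1) = 0 at s ∈ {0, 1, 3}; ∂U/∂t = 45t(t - 2)(t - 1)(t + 3) = 0 at t ∈ {-3, 0, 1, 2}.
The Hessian is diagonal: diag(U_ss, U_tt). Second derivatives: U_ss(0)=-36, U_ss(1)=24, U_ss(3)=-72; U_tt(-3)=-2700, U_tt(0)=270, U_tt(1)=-180, U_tt(2)=450.
Saddle points occur where the two diagonal entries have opposite signs: (0, 0), (0, 2), (1, -3), (1, 1), (3, 0), (3, 2). Count: 6.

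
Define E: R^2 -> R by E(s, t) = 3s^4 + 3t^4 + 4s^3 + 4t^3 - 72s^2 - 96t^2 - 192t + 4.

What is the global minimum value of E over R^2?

-1916

E(s,t) separates as P(s) + Q(t) + 4, so its minimum is min P + min Q + 4.
P'(s) = 12s(s - 3)(s + 4) vanishes at s ∈ {-4, 0, 3}; Q'(t) = 12(t - 4)(t + 1)(t + 4) vanishes at t ∈ {-4, -1, 4}.
Local minima of P (where P''>0): P(-4)=-640, P(3)=-297. Local minima of Q: Q(-4)=-256, Q(4)=-1280.
So the global minimum of E is P(-4) + Q(4) + 4 = -640 − 1280 + 4 = -1916, attained at (-4, 4).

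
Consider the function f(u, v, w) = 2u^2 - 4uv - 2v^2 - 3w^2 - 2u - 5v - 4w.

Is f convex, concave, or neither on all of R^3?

neither

f is quadratic, so its Hessian is the constant matrix H = [[4, -4, 0], [-4, -4, 0], [0, 0, -6]].
Leading principal minors: 4, -32, 192.
Neither pattern holds ⇒ H is indefinite ⇒ neither convex nor concave.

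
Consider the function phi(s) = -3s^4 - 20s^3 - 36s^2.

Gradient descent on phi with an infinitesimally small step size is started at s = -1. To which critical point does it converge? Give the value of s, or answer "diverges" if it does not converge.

phi'(s) = -12s(s + 2)(s + 3), so phi'(-1) = 24.
Gradient descent moves in the -phi' direction, i.e. s is decreasing.
The nearest critical point in that direction is s = -2, where phi'' = 24 > 0 (a local minimum). The iterate converges there.

-2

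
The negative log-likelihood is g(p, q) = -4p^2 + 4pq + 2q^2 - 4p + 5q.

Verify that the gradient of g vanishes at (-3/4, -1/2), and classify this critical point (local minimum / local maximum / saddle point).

∇g = (-8p + 4q - 4, 4p + 4q + 5); substituting (-3/4, -1/2) gives ∇g = (0, 0), so (-3/4, -1/2) is indeed a critical point.
The Hessian of g is constant: H = [[-8, 4], [4, 4]].
det(H) = (-8)·4 − 4² = -48.
Since det(H) < 0, H is indefinite and the critical point is a saddle point.

saddle point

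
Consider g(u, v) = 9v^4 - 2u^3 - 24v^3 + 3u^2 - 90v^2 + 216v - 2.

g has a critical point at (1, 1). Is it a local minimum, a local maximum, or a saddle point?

The mixed partial ∂²g/∂u∂v is 0, so the Hessian at any point is diag(g_uu, g_vv) = diag(6(-2u + 1), 36(3v^2 - 4v - 5)).
At (1, 1): H = diag(-6, -216).
Both eigenvalues are negative, so H is negative definite: a local maximum.

local maximum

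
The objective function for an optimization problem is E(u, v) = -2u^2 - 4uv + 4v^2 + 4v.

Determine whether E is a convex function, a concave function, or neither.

neither

E is quadratic, so its Hessian is the constant matrix H = [[-4, -4], [-4, 8]].
det(H) = -48, tr(H) = 4.
det(H) < 0, so H is indefinite: neither convex nor concave.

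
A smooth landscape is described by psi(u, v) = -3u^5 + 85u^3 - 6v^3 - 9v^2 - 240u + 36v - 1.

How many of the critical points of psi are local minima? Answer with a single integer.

psi separates as a function of u plus a function of v, so ∇psi=0 decouples.
∂psi/∂u = -15(u - 4)(u - 1)(u + 1)(u + 4) = 0 at u ∈ {-4, -1, 1, 4}; ∂psi/∂v = -18(v - 1)(v + 2) = 0 at v ∈ {-2, 1}.
The Hessian is diagonal: diag(psi_uu, psi_vv). Second derivatives: psi_uu(-4)=1800, psi_uu(-1)=-450, psi_uu(1)=450, psi_uu(4)=-1800; psi_vv(-2)=54, psi_vv(1)=-54.
Local minima occur where both diagonal entries positive: (-4, -2), (1, -2). Count: 2.

2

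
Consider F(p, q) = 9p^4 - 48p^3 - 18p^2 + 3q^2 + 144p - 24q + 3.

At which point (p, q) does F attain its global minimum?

F(p,q) separates as A(p) + B(q) + 3, so its minimum is min A + min B + 3.
A'(p) = 36(p - 4)(p - 1)(p + 1) vanishes at p ∈ {-1, 1, 4}; B'(q) = 6q - 24 vanishes at q ∈ {4}.
Local minima of A (where A''>0): A(-1)=-105, A(4)=-480. Local minima of B: B(4)=-48.
So the global minimum of F is A(4) + B(4) + 3 = -480 − 48 + 3 = -525, attained at (4, 4).

(4, 4)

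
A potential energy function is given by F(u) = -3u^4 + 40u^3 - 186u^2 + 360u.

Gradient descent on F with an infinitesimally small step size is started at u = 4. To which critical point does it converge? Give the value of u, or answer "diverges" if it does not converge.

3

F'(u) = -12(u - 5)(u - 3)(u - 2), so F'(4) = 24.
Gradient descent moves in the -F' direction, i.e. u is decreasing.
The nearest critical point in that direction is u = 3, where F'' = 24 > 0 (a local minimum). The iterate converges there.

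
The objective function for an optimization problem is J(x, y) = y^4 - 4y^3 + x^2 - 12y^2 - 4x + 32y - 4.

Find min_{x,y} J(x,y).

-72

J(x,y) separates as P(x) + Q(y) − 4, so its minimum is min P + min Q − 4.
P'(x) = 2x - 4 vanishes at x ∈ {2}; Q'(y) = 4(y - 4)(y - 1)(y + 2) vanishes at y ∈ {-2, 1, 4}.
Local minima of P (where P''>0): P(2)=-4. Local minima of Q: Q(-2)=-64, Q(4)=-64.
So the global minimum of J is P(2) + Q(-2) − 4 = -4 − 64 − 4 = -72, attained at (2, -2).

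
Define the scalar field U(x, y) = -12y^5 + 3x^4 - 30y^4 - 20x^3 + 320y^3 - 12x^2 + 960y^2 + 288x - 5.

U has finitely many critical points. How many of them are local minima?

4

U separates as a function of x plus a function of y, so ∇U=0 decouples.
∂U/∂x = 12(x - 4)(x - 3)(x + 2) = 0 at x ∈ {-2, 3, 4}; ∂U/∂y = -60y(y - 4)(y + 2)(y + 4) = 0 at y ∈ {-4, -2, 0, 4}.
The Hessian is diagonal: diag(U_xx, U_yy). Second derivatives: U_xx(-2)=360, U_xx(3)=-60, U_xx(4)=72; U_yy(-4)=3840, U_yy(-2)=-1440, U_yy(0)=1920, U_yy(4)=-11520.
Local minima occur where both diagonal entries positive: (-2, -4), (-2, 0), (4, -4), (4, 0). Count: 4.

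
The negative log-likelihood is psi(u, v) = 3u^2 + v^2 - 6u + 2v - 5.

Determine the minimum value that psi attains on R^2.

psi(u,v) separates as P(u) + Q(v) − 5, so its minimum is min P + min Q − 5.
P'(u) = 6u - 6 vanishes at u ∈ {1}; Q'(v) = 2v + 2 vanishes at v ∈ {-1}.
Local minima of P (where P''>0): P(1)=-3. Local minima of Q: Q(-1)=-1.
So the global minimum of psi is P(1) + Q(-1) − 5 = -3 − 1 − 5 = -9, attained at (1, -1).

-9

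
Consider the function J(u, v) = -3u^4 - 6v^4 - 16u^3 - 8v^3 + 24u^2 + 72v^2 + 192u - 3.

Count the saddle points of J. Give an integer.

J separates as a function of u plus a function of v, so ∇J=0 decouples.
∂J/∂u = -12(u - 2)(u + 2)(u + 4) = 0 at u ∈ {-4, -2, 2}; ∂J/∂v = -24v(v - 2)(v + 3) = 0 at v ∈ {-3, 0, 2}.
The Hessian is diagonal: diag(J_uu, J_vv). Second derivatives: J_uu(-4)=-144, J_uu(-2)=96, J_uu(2)=-288; J_vv(-3)=-360, J_vv(0)=144, J_vv(2)=-240.
Saddle points occur where the two diagonal entries have opposite signs: (-4, 0), (-2, -3), (-2, 2), (2, 0). Count: 4.

4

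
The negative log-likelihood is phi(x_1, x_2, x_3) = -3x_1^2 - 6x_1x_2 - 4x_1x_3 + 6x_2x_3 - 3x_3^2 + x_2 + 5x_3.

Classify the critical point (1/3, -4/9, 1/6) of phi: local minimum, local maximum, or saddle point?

The Hessian is constant: H = [[-6, -6, -4], [-6, 0, 6], [-4, 6, -6]].
Leading principal minors: Δ₁ = -6, Δ₂ = -36, Δ₃ = 720.
The minors fit neither the all-positive nor the alternating-sign pattern, so H is indefinite: a saddle point.

saddle point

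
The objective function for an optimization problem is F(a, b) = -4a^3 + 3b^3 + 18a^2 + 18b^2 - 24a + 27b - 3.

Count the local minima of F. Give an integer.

1

F separates as a function of a plus a function of b, so ∇F=0 decouples.
∂F/∂a = -12(a - 2)(a - 1) = 0 at a ∈ {1, 2}; ∂F/∂b = 9(b + 1)(b + 3) = 0 at b ∈ {-3, -1}.
The Hessian is diagonal: diag(F_aa, F_bb). Second derivatives: F_aa(1)=12, F_aa(2)=-12; F_bb(-3)=-18, F_bb(-1)=18.
Local minima occur where both diagonal entries positive: (1, -1). Count: 1.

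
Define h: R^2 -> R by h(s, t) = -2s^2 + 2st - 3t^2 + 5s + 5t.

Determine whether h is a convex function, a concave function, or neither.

h is quadratic, so its Hessian is the constant matrix H = [[-4, 2], [2, -6]].
det(H) = 20, tr(H) = -10.
det(H) > 0 and tr(H) < 0, so H is negative definite everywhere: concave.

concave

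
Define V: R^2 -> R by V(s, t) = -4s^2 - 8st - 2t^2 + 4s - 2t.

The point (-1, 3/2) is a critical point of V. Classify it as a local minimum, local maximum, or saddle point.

saddle point

The Hessian of V is constant: H = [[-8, -8], [-8, -4]].
det(H) = (-8)·(-4) − (-8)² = -32.
Since det(H) < 0, H is indefinite and the critical point is a saddle point.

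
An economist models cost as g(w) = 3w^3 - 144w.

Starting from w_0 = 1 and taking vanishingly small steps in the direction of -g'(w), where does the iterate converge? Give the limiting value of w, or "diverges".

g'(w) = 9(w - 4)(w + 4), so g'(1) = -135.
Gradient descent moves in the -g' direction, i.e. w is increasing.
The nearest critical point in that direction is w = 4, where g'' = 72 > 0 (a local minimum). The iterate converges there.

4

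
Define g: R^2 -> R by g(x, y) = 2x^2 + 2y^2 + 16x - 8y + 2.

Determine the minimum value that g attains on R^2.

-38

g(x,y) separates as P(x) + Q(y) + 2, so its minimum is min P + min Q + 2.
P'(x) = 4x + 16 vanishes at x ∈ {-4}; Q'(y) = 4y - 8 vanishes at y ∈ {2}.
Local minima of P (where P''>0): P(-4)=-32. Local minima of Q: Q(2)=-8.
So the global minimum of g is P(-4) + Q(2) + 2 = -32 − 8 + 2 = -38, attained at (-4, 2).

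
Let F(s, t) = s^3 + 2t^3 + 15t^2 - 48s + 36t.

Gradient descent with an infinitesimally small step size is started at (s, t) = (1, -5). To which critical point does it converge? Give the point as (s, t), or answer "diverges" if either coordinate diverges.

F is separable, so gradient descent decouples: s follows -∂F/∂s, t follows -∂F/∂t.
∂F/∂s = 3(s - 4)(s + 4); at s=1 this is -45, so s increases.
∂F/∂t = 6(t + 2)(t + 3); at t=-5 this is 36, so t decreases.
The t-coordinate has no critical point in that direction and runs off to infinity.

diverges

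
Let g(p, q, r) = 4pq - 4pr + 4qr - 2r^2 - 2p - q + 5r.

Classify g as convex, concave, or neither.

g is quadratic, so its Hessian is the constant matrix H = [[0, 4, -4], [4, 0, 4], [-4, 4, -4]].
Leading principal minors: 0, -16, -64.
Neither pattern holds ⇒ H is indefinite ⇒ neither convex nor concave.

neither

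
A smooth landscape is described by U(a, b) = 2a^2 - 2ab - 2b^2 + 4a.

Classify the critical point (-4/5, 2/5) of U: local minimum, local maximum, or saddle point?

The Hessian of U is constant: H = [[4, -2], [-2, -4]].
det(H) = 4·(-4) − (-2)² = -20.
Since det(H) < 0, H is indefinite and the critical point is a saddle point.

saddle point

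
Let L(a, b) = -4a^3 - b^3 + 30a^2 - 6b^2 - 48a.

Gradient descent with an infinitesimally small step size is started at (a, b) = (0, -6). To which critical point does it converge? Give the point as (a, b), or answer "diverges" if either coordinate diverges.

L is separable, so gradient descent decouples: a follows -∂L/∂a, b follows -∂L/∂b.
∂L/∂a = -12(a - 4)(a - 1); at a=0 this is -48, so a increases.
∂L/∂b = -3b(b + 4); at b=-6 this is -36, so b increases.
a converges to its nearest critical value 1 (a local min of the a-part); b converges to -4. The iterate converges to (1, -4).

(1, -4)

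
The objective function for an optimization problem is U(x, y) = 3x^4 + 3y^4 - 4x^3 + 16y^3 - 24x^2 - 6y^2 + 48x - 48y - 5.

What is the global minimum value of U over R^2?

-277

U(x,y) separates as P(x) + Q(y) − 5, so its minimum is min P + min Q − 5.
P'(x) = 12(x - 2)(x - 1)(x + 2) vanishes at x ∈ {-2, 1, 2}; Q'(y) = 12(y - 1)(y + 1)(y + 4) vanishes at y ∈ {-4, -1, 1}.
Local minima of P (where P''>0): P(-2)=-112, P(2)=16. Local minima of Q: Q(-4)=-160, Q(1)=-35.
So the global minimum of U is P(-2) + Q(-4) − 5 = -112 − 160 − 5 = -277, attained at (-2, -4).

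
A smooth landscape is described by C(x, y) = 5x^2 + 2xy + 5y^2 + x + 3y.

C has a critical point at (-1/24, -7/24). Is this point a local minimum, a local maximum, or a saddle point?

local minimum

The Hessian of C is constant: H = [[10, 2], [2, 10]].
det(H) = 10·10 − 2² = 96.
det(H) > 0 and tr(H) = 20 > 0, so H is positive definite and the point is a local minimum.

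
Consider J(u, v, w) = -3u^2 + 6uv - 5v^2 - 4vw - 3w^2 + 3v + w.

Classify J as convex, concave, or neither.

J is quadratic, so its Hessian is the constant matrix H = [[-6, 6, 0], [6, -10, -4], [0, -4, -6]].
Leading principal minors: -6, 24, -48.
Signs alternate −, +, − ⇒ H ≺ 0 ⇒ concave.

concave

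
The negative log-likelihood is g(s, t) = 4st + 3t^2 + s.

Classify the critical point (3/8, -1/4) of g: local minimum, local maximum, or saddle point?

The Hessian of g is constant: H = [[0, 4], [4, 6]].
det(H) = 0·6 − 4² = -16.
Since det(H) < 0, H is indefinite and the critical point is a saddle point.

saddle point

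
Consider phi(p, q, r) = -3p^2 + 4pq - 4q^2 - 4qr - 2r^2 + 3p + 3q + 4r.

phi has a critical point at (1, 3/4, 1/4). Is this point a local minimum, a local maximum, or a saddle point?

local maximum

The Hessian is constant: H = [[-6, 4, 0], [4, -8, -4], [0, -4, -4]].
Leading principal minors: Δ₁ = -6, Δ₂ = 32, Δ₃ = -32.
The minors alternate sign starting negative (−, +, −), so H is negative definite: a local maximum.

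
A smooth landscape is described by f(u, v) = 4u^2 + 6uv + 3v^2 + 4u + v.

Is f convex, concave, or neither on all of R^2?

f is quadratic, so its Hessian is the constant matrix H = [[8, 6], [6, 6]].
det(H) = 12, tr(H) = 14.
det(H) > 0 and tr(H) > 0, so H is positive definite everywhere: convex.

convex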